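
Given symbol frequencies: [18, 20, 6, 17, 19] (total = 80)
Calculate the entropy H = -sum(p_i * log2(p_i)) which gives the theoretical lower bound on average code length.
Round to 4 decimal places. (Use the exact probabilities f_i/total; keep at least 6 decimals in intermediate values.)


Per-symbol terms -p_i * log2(p_i) with p_i = f_i/80:
  p = 18/80 = 0.225000: log2(p) = -2.152003, -p*log2(p) = 0.484201
  p = 20/80 = 0.250000: log2(p) = -2.000000, -p*log2(p) = 0.500000
  p = 6/80 = 0.075000: log2(p) = -3.736966, -p*log2(p) = 0.280272
  p = 17/80 = 0.212500: log2(p) = -2.234465, -p*log2(p) = 0.474824
  p = 19/80 = 0.237500: log2(p) = -2.074001, -p*log2(p) = 0.492575
H = 0.484201 + 0.500000 + 0.280272 + 0.474824 + 0.492575 = 2.231872

H = 2.2319 bits/symbol


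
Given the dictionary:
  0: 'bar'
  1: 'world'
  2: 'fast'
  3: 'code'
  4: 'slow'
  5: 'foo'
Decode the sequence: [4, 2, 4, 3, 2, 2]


Look up each index in the dictionary:
  4 -> 'slow'
  2 -> 'fast'
  4 -> 'slow'
  3 -> 'code'
  2 -> 'fast'
  2 -> 'fast'

Decoded: "slow fast slow code fast fast"


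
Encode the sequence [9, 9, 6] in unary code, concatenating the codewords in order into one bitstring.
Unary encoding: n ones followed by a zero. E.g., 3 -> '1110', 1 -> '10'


Encode each number as n ones followed by a terminating 0:
  9 -> 1111111110 (10 bits)
  9 -> 1111111110 (10 bits)
  6 -> 1111110 (7 bits)
Total length = 10 + 10 + 7 = 27 bits.

Unary([9, 9, 6]) = 111111111011111111101111110 (27 bits)


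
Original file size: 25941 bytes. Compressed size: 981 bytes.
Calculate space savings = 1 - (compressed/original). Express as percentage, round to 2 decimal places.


ratio = compressed/original = 981/25941 = 0.037817
savings = 1 - ratio = 1 - 0.037817 = 0.962183
as a percentage: 0.962183 * 100 = 96.22%

Space savings = 1 - 981/25941 = 96.22%


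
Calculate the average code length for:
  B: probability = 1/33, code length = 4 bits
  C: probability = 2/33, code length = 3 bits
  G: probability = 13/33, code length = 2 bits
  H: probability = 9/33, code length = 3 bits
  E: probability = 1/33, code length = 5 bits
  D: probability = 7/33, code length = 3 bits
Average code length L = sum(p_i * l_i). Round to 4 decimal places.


Weighted contributions p_i * l_i:
  B: (1/33) * 4 = 4/33
  C: (2/33) * 3 = 6/33
  G: (13/33) * 2 = 26/33
  H: (9/33) * 3 = 27/33
  E: (1/33) * 5 = 5/33
  D: (7/33) * 3 = 21/33
Sum = (4 + 6 + 26 + 27 + 5 + 21)/33 = 89/33

L = 89/33 = 2.6970 bits/symbol


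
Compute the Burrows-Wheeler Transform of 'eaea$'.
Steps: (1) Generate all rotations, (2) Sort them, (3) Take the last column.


Rotations (sorted):
  0: $eaea -> last char: a
  1: a$eae -> last char: e
  2: aea$e -> last char: e
  3: ea$ea -> last char: a
  4: eaea$ -> last char: $


BWT = aeea$


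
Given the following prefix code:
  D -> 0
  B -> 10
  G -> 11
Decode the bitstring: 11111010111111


Decoding step by step:
Bits 11 -> G
Bits 11 -> G
Bits 10 -> B
Bits 10 -> B
Bits 11 -> G
Bits 11 -> G
Bits 11 -> G


Decoded message: GGBBGGG


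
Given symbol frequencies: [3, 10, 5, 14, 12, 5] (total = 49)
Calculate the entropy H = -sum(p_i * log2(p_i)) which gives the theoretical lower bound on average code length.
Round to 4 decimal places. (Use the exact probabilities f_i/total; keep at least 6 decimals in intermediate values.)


Per-symbol terms -p_i * log2(p_i) with p_i = f_i/49:
  p = 3/49 = 0.061224: log2(p) = -4.029747, -p*log2(p) = 0.246719
  p = 10/49 = 0.204082: log2(p) = -2.292782, -p*log2(p) = 0.467915
  p = 5/49 = 0.102041: log2(p) = -3.292782, -p*log2(p) = 0.335998
  p = 14/49 = 0.285714: log2(p) = -1.807355, -p*log2(p) = 0.516387
  p = 12/49 = 0.244898: log2(p) = -2.029747, -p*log2(p) = 0.497081
  p = 5/49 = 0.102041: log2(p) = -3.292782, -p*log2(p) = 0.335998
H = 0.246719 + 0.467915 + 0.335998 + 0.516387 + 0.497081 + 0.335998 = 2.400098

H = 2.4001 bits/symbol


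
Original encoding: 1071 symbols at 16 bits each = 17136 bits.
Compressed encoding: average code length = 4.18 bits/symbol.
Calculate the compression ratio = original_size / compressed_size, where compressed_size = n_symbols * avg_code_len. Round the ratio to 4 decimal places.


original_size = n_symbols * orig_bits = 1071 * 16 = 17136 bits
compressed_size = n_symbols * avg_code_len = 1071 * 4.18 = 4476.78 bits
ratio = original_size / compressed_size = 17136 / 4476.78 = 3.8278

Compression ratio = 3.8278


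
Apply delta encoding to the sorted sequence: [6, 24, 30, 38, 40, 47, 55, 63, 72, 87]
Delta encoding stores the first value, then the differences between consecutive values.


First value: 6
Deltas:
  24 - 6 = 18
  30 - 24 = 6
  38 - 30 = 8
  40 - 38 = 2
  47 - 40 = 7
  55 - 47 = 8
  63 - 55 = 8
  72 - 63 = 9
  87 - 72 = 15


Delta encoded: [6, 18, 6, 8, 2, 7, 8, 8, 9, 15]


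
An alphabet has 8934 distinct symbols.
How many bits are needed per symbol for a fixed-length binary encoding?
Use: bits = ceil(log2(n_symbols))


log2(8934) = 13.1251
Bracket: 2^13 = 8192 < 8934 <= 2^14 = 16384
So ceil(log2(8934)) = 14

bits = ceil(log2(8934)) = ceil(13.1251) = 14 bits


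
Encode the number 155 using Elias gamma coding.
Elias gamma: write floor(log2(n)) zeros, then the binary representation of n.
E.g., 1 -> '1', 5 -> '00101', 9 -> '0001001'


num_bits = floor(log2(155)) + 1 = 8
leading_zeros = num_bits - 1 = 7
binary(155) = 10011011

Elias gamma(155) = '0000000' + '10011011' = 000000010011011 (15 bits)


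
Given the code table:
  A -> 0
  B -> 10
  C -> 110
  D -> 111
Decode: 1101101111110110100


Decoding:
110 -> C
110 -> C
111 -> D
111 -> D
0 -> A
110 -> C
10 -> B
0 -> A


Result: CCDDACBA


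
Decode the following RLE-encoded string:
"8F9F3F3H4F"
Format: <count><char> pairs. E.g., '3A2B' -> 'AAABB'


Expanding each <count><char> pair:
  8F -> 'FFFFFFFF'
  9F -> 'FFFFFFFFF'
  3F -> 'FFF'
  3H -> 'HHH'
  4F -> 'FFFF'

Decoded = FFFFFFFFFFFFFFFFFFFFHHHFFFF


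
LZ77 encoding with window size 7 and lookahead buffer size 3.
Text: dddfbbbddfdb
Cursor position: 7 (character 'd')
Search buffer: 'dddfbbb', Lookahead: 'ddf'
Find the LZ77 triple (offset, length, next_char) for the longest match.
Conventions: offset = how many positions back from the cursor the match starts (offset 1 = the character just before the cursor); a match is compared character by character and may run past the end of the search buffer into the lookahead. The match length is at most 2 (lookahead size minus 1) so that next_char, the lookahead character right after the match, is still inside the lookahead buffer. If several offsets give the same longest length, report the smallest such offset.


Try each offset into the search buffer:
  offset=1 (pos 6, char 'b'): match length 0
  offset=2 (pos 5, char 'b'): match length 0
  offset=3 (pos 4, char 'b'): match length 0
  offset=4 (pos 3, char 'f'): match length 0
  offset=5 (pos 2, char 'd'): match length 1
  offset=6 (pos 1, char 'd'): match length 2
  offset=7 (pos 0, char 'd'): match length 2
Longest match has length 2, found at offsets 6, 7; take the smallest, offset 6.
next_char = character at position 7 + 2 = 9 -> 'f'

Best match: offset=6, length=2 (matching 'dd' starting at position 1)
LZ77 triple: (6, 2, 'f')


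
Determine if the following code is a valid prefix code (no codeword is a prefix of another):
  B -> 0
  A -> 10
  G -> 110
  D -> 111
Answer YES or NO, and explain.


Checking each pair (does one codeword prefix another?):
  B='0' vs A='10': no prefix
  B='0' vs G='110': no prefix
  B='0' vs D='111': no prefix
  A='10' vs B='0': no prefix
  A='10' vs G='110': no prefix
  A='10' vs D='111': no prefix
  G='110' vs B='0': no prefix
  G='110' vs A='10': no prefix
  G='110' vs D='111': no prefix
  D='111' vs B='0': no prefix
  D='111' vs A='10': no prefix
  D='111' vs G='110': no prefix
No violation found over all pairs.

YES -- this is a valid prefix code. No codeword is a prefix of any other codeword.


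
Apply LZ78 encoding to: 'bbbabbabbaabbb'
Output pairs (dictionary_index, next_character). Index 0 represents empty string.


LZ78 encoding steps:
Dictionary: {0: ''}
Step 1: w='' (idx 0), next='b' -> output (0, 'b'), add 'b' as idx 1
Step 2: w='b' (idx 1), next='b' -> output (1, 'b'), add 'bb' as idx 2
Step 3: w='' (idx 0), next='a' -> output (0, 'a'), add 'a' as idx 3
Step 4: w='bb' (idx 2), next='a' -> output (2, 'a'), add 'bba' as idx 4
Step 5: w='bba' (idx 4), next='a' -> output (4, 'a'), add 'bbaa' as idx 5
Step 6: w='bb' (idx 2), next='b' -> output (2, 'b'), add 'bbb' as idx 6


Encoded: [(0, 'b'), (1, 'b'), (0, 'a'), (2, 'a'), (4, 'a'), (2, 'b')]


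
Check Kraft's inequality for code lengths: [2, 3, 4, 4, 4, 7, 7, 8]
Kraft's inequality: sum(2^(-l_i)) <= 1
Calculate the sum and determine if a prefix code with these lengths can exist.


Sum = 2^(-2) + 2^(-3) + 2^(-4) + 2^(-4) + 2^(-4) + 2^(-7) + 2^(-7) + 2^(-8)
    = 0.25 + 0.125 + 0.0625 + 0.0625 + 0.0625 + 0.0078125 + 0.0078125 + 0.00390625
    = 149/256 = 0.58203125
Since 0.58203125 <= 1, Kraft's inequality IS satisfied.
A prefix code with these lengths CAN exist.

Kraft sum = 0.58203125. Satisfied.


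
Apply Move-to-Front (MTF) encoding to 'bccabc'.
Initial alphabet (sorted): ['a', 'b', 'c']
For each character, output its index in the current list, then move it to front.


MTF encoding:
'b': index 1 in ['a', 'b', 'c'] -> ['b', 'a', 'c']
'c': index 2 in ['b', 'a', 'c'] -> ['c', 'b', 'a']
'c': index 0 in ['c', 'b', 'a'] -> ['c', 'b', 'a']
'a': index 2 in ['c', 'b', 'a'] -> ['a', 'c', 'b']
'b': index 2 in ['a', 'c', 'b'] -> ['b', 'a', 'c']
'c': index 2 in ['b', 'a', 'c'] -> ['c', 'b', 'a']


Output: [1, 2, 0, 2, 2, 2]


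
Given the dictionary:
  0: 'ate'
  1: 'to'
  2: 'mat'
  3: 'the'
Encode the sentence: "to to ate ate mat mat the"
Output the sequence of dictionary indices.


Look up each word in the dictionary:
  'to' -> 1
  'to' -> 1
  'ate' -> 0
  'ate' -> 0
  'mat' -> 2
  'mat' -> 2
  'the' -> 3

Encoded: [1, 1, 0, 0, 2, 2, 3]


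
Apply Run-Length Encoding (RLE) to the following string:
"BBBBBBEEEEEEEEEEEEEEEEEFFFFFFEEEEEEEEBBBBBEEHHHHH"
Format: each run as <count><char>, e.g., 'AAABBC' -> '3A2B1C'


Scanning runs left to right:
  i=0: run of 'B' x 6 -> '6B'
  i=6: run of 'E' x 17 -> '17E'
  i=23: run of 'F' x 6 -> '6F'
  i=29: run of 'E' x 8 -> '8E'
  i=37: run of 'B' x 5 -> '5B'
  i=42: run of 'E' x 2 -> '2E'
  i=44: run of 'H' x 5 -> '5H'

RLE = 6B17E6F8E5B2E5H


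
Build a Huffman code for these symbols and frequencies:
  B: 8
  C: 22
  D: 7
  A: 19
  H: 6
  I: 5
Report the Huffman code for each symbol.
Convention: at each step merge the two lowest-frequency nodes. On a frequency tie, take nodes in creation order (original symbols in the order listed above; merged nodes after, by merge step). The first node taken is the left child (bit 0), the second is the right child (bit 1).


Huffman tree construction:
Step 1: Merge I(5) + H(6) = 11
Step 2: Merge D(7) + B(8) = 15
Step 3: Merge (I+H)(11) + (D+B)(15) = 26
Step 4: Merge A(19) + C(22) = 41
Step 5: Merge ((I+H)+(D+B))(26) + (A+C)(41) = 67
Read each symbol's code off the tree from the root (left child = 0, right child = 1).

Codes:
  B: 011 (length 3)
  C: 11 (length 2)
  D: 010 (length 3)
  A: 10 (length 2)
  H: 001 (length 3)
  I: 000 (length 3)
Average code length: 160/67 = 2.3881 bits/symbol


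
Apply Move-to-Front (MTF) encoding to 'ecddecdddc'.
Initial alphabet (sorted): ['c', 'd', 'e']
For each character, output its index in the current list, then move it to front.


MTF encoding:
'e': index 2 in ['c', 'd', 'e'] -> ['e', 'c', 'd']
'c': index 1 in ['e', 'c', 'd'] -> ['c', 'e', 'd']
'd': index 2 in ['c', 'e', 'd'] -> ['d', 'c', 'e']
'd': index 0 in ['d', 'c', 'e'] -> ['d', 'c', 'e']
'e': index 2 in ['d', 'c', 'e'] -> ['e', 'd', 'c']
'c': index 2 in ['e', 'd', 'c'] -> ['c', 'e', 'd']
'd': index 2 in ['c', 'e', 'd'] -> ['d', 'c', 'e']
'd': index 0 in ['d', 'c', 'e'] -> ['d', 'c', 'e']
'd': index 0 in ['d', 'c', 'e'] -> ['d', 'c', 'e']
'c': index 1 in ['d', 'c', 'e'] -> ['c', 'd', 'e']


Output: [2, 1, 2, 0, 2, 2, 2, 0, 0, 1]


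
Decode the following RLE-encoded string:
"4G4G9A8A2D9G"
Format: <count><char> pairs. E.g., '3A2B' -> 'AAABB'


Expanding each <count><char> pair:
  4G -> 'GGGG'
  4G -> 'GGGG'
  9A -> 'AAAAAAAAA'
  8A -> 'AAAAAAAA'
  2D -> 'DD'
  9G -> 'GGGGGGGGG'

Decoded = GGGGGGGGAAAAAAAAAAAAAAAAADDGGGGGGGGG


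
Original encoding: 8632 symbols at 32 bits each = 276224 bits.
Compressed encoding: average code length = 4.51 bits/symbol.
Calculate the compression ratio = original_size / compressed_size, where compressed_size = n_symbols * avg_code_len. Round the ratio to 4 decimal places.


original_size = n_symbols * orig_bits = 8632 * 32 = 276224 bits
compressed_size = n_symbols * avg_code_len = 8632 * 4.51 = 38930.32 bits
ratio = original_size / compressed_size = 276224 / 38930.32 = 7.0953

Compression ratio = 7.0953


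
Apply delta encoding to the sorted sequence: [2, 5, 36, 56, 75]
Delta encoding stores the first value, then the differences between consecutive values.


First value: 2
Deltas:
  5 - 2 = 3
  36 - 5 = 31
  56 - 36 = 20
  75 - 56 = 19


Delta encoded: [2, 3, 31, 20, 19]


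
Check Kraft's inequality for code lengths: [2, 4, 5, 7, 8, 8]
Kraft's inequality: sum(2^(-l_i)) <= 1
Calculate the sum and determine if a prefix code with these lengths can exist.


Sum = 2^(-2) + 2^(-4) + 2^(-5) + 2^(-7) + 2^(-8) + 2^(-8)
    = 0.25 + 0.0625 + 0.03125 + 0.0078125 + 0.00390625 + 0.00390625
    = 92/256 = 0.359375
Since 0.359375 <= 1, Kraft's inequality IS satisfied.
A prefix code with these lengths CAN exist.

Kraft sum = 0.359375. Satisfied.


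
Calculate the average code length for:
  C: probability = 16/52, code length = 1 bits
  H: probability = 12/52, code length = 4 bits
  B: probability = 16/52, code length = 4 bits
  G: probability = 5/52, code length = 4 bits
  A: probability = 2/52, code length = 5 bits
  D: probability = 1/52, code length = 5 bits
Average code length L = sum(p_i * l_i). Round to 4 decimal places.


Weighted contributions p_i * l_i:
  C: (16/52) * 1 = 16/52
  H: (12/52) * 4 = 48/52
  B: (16/52) * 4 = 64/52
  G: (5/52) * 4 = 20/52
  A: (2/52) * 5 = 10/52
  D: (1/52) * 5 = 5/52
Sum = (16 + 48 + 64 + 20 + 10 + 5)/52 = 163/52

L = 163/52 = 3.1346 bits/symbol


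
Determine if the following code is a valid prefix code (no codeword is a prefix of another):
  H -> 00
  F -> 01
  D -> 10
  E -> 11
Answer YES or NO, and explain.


Checking each pair (does one codeword prefix another?):
  H='00' vs F='01': no prefix
  H='00' vs D='10': no prefix
  H='00' vs E='11': no prefix
  F='01' vs H='00': no prefix
  F='01' vs D='10': no prefix
  F='01' vs E='11': no prefix
  D='10' vs H='00': no prefix
  D='10' vs F='01': no prefix
  D='10' vs E='11': no prefix
  E='11' vs H='00': no prefix
  E='11' vs F='01': no prefix
  E='11' vs D='10': no prefix
No violation found over all pairs.

YES -- this is a valid prefix code. No codeword is a prefix of any other codeword.


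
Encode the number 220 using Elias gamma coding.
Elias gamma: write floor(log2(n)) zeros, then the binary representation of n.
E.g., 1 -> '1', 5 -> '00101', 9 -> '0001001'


num_bits = floor(log2(220)) + 1 = 8
leading_zeros = num_bits - 1 = 7
binary(220) = 11011100

Elias gamma(220) = '0000000' + '11011100' = 000000011011100 (15 bits)


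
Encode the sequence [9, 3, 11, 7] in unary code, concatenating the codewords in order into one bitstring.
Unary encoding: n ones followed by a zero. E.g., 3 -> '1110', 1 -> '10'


Encode each number as n ones followed by a terminating 0:
  9 -> 1111111110 (10 bits)
  3 -> 1110 (4 bits)
  11 -> 111111111110 (12 bits)
  7 -> 11111110 (8 bits)
Total length = 10 + 4 + 12 + 8 = 34 bits.

Unary([9, 3, 11, 7]) = 1111111110111011111111111011111110 (34 bits)


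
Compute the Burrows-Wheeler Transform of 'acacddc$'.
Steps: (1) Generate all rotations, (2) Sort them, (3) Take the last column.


Rotations (sorted):
  0: $acacddc -> last char: c
  1: acacddc$ -> last char: $
  2: acddc$ac -> last char: c
  3: c$acacdd -> last char: d
  4: cacddc$a -> last char: a
  5: cddc$aca -> last char: a
  6: dc$acacd -> last char: d
  7: ddc$acac -> last char: c


BWT = c$cdaadc


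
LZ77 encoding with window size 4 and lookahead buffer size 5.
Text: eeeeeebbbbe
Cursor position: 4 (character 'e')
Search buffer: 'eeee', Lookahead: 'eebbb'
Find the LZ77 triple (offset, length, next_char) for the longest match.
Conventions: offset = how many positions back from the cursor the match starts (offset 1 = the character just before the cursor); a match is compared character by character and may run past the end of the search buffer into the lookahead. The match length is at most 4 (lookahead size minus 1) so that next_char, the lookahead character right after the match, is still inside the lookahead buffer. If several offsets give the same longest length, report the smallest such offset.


Try each offset into the search buffer:
  offset=1 (pos 3, char 'e'): match length 2
  offset=2 (pos 2, char 'e'): match length 2
  offset=3 (pos 1, char 'e'): match length 2
  offset=4 (pos 0, char 'e'): match length 2
Longest match has length 2, found at offsets 1, 2, 3, 4; take the smallest, offset 1.
next_char = character at position 4 + 2 = 6 -> 'b'

Best match: offset=1, length=2 (matching 'ee' starting at position 3)
LZ77 triple: (1, 2, 'b')


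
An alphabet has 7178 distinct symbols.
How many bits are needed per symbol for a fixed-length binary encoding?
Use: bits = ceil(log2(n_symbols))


log2(7178) = 12.8094
Bracket: 2^12 = 4096 < 7178 <= 2^13 = 8192
So ceil(log2(7178)) = 13

bits = ceil(log2(7178)) = ceil(12.8094) = 13 bits


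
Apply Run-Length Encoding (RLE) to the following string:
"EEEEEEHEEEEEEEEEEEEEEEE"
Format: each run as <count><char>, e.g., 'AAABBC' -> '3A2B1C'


Scanning runs left to right:
  i=0: run of 'E' x 6 -> '6E'
  i=6: run of 'H' x 1 -> '1H'
  i=7: run of 'E' x 16 -> '16E'

RLE = 6E1H16E


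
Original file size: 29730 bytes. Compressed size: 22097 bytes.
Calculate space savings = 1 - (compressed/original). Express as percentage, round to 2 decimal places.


ratio = compressed/original = 22097/29730 = 0.743256
savings = 1 - ratio = 1 - 0.743256 = 0.256744
as a percentage: 0.256744 * 100 = 25.67%

Space savings = 1 - 22097/29730 = 25.67%


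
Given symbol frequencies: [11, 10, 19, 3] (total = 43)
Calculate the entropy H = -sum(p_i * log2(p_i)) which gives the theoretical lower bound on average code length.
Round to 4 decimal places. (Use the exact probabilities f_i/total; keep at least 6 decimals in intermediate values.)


Per-symbol terms -p_i * log2(p_i) with p_i = f_i/43:
  p = 11/43 = 0.255814: log2(p) = -1.966833, -p*log2(p) = 0.503143
  p = 10/43 = 0.232558: log2(p) = -2.104337, -p*log2(p) = 0.489381
  p = 19/43 = 0.441860: log2(p) = -1.178337, -p*log2(p) = 0.520661
  p = 3/43 = 0.069767: log2(p) = -3.841302, -p*log2(p) = 0.267998
H = 0.503143 + 0.489381 + 0.520661 + 0.267998 = 1.781183

H = 1.7812 bits/symbol


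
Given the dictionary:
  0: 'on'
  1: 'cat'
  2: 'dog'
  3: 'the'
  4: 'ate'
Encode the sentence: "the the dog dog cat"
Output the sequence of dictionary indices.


Look up each word in the dictionary:
  'the' -> 3
  'the' -> 3
  'dog' -> 2
  'dog' -> 2
  'cat' -> 1

Encoded: [3, 3, 2, 2, 1]


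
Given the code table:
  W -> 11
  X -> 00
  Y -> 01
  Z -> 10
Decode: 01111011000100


Decoding:
01 -> Y
11 -> W
10 -> Z
11 -> W
00 -> X
01 -> Y
00 -> X


Result: YWZWXYX


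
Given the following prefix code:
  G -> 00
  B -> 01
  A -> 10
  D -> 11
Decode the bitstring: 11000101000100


Decoding step by step:
Bits 11 -> D
Bits 00 -> G
Bits 01 -> B
Bits 01 -> B
Bits 00 -> G
Bits 01 -> B
Bits 00 -> G


Decoded message: DGBBGBG


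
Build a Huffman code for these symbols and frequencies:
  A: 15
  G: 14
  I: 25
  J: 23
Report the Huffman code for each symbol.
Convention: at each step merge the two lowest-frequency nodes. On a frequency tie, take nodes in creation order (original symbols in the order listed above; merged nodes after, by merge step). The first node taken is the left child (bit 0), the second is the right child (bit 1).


Huffman tree construction:
Step 1: Merge G(14) + A(15) = 29
Step 2: Merge J(23) + I(25) = 48
Step 3: Merge (G+A)(29) + (J+I)(48) = 77
Read each symbol's code off the tree from the root (left child = 0, right child = 1).

Codes:
  A: 01 (length 2)
  G: 00 (length 2)
  I: 11 (length 2)
  J: 10 (length 2)
Average code length: 154/77 = 2.0000 bits/symbol


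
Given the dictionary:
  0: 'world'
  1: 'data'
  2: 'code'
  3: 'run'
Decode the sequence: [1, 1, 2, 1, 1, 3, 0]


Look up each index in the dictionary:
  1 -> 'data'
  1 -> 'data'
  2 -> 'code'
  1 -> 'data'
  1 -> 'data'
  3 -> 'run'
  0 -> 'world'

Decoded: "data data code data data run world"


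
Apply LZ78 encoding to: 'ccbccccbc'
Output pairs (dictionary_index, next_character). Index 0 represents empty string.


LZ78 encoding steps:
Dictionary: {0: ''}
Step 1: w='' (idx 0), next='c' -> output (0, 'c'), add 'c' as idx 1
Step 2: w='c' (idx 1), next='b' -> output (1, 'b'), add 'cb' as idx 2
Step 3: w='c' (idx 1), next='c' -> output (1, 'c'), add 'cc' as idx 3
Step 4: w='cc' (idx 3), next='b' -> output (3, 'b'), add 'ccb' as idx 4
Step 5: w='c' (idx 1), end of input -> output (1, '')


Encoded: [(0, 'c'), (1, 'b'), (1, 'c'), (3, 'b'), (1, '')]


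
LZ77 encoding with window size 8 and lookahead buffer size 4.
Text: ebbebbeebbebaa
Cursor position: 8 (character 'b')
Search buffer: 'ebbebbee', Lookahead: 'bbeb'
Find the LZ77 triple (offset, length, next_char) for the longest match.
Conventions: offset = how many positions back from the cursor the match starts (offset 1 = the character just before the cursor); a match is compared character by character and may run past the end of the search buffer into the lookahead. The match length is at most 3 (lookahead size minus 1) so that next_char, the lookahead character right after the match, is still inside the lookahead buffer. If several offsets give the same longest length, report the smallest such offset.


Try each offset into the search buffer:
  offset=1 (pos 7, char 'e'): match length 0
  offset=2 (pos 6, char 'e'): match length 0
  offset=3 (pos 5, char 'b'): match length 1
  offset=4 (pos 4, char 'b'): match length 3
  offset=5 (pos 3, char 'e'): match length 0
  offset=6 (pos 2, char 'b'): match length 1
  offset=7 (pos 1, char 'b'): match length 3
  offset=8 (pos 0, char 'e'): match length 0
Longest match has length 3, found at offsets 4, 7; take the smallest, offset 4.
next_char = character at position 8 + 3 = 11 -> 'b'

Best match: offset=4, length=3 (matching 'bbe' starting at position 4)
LZ77 triple: (4, 3, 'b')


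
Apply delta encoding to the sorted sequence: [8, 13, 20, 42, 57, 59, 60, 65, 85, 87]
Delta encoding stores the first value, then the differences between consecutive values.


First value: 8
Deltas:
  13 - 8 = 5
  20 - 13 = 7
  42 - 20 = 22
  57 - 42 = 15
  59 - 57 = 2
  60 - 59 = 1
  65 - 60 = 5
  85 - 65 = 20
  87 - 85 = 2


Delta encoded: [8, 5, 7, 22, 15, 2, 1, 5, 20, 2]


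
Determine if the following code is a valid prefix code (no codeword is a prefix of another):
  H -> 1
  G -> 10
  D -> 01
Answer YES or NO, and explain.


Checking each pair (does one codeword prefix another?):
  H='1' vs G='10': prefix -- VIOLATION

NO -- this is NOT a valid prefix code. H (1) is a prefix of G (10).


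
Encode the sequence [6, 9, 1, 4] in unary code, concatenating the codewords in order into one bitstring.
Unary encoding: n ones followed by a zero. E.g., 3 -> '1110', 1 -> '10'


Encode each number as n ones followed by a terminating 0:
  6 -> 1111110 (7 bits)
  9 -> 1111111110 (10 bits)
  1 -> 10 (2 bits)
  4 -> 11110 (5 bits)
Total length = 7 + 10 + 2 + 5 = 24 bits.

Unary([6, 9, 1, 4]) = 111111011111111101011110 (24 bits)


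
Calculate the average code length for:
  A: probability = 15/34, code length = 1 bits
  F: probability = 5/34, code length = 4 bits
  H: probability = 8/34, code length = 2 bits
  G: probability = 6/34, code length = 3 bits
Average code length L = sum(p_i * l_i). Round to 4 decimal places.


Weighted contributions p_i * l_i:
  A: (15/34) * 1 = 15/34
  F: (5/34) * 4 = 20/34
  H: (8/34) * 2 = 16/34
  G: (6/34) * 3 = 18/34
Sum = (15 + 20 + 16 + 18)/34 = 69/34

L = 69/34 = 2.0294 bits/symbol


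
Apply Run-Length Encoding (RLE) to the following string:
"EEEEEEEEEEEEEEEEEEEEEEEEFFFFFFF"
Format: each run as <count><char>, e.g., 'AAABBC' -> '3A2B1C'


Scanning runs left to right:
  i=0: run of 'E' x 24 -> '24E'
  i=24: run of 'F' x 7 -> '7F'

RLE = 24E7F


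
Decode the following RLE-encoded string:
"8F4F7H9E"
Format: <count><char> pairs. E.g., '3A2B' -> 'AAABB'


Expanding each <count><char> pair:
  8F -> 'FFFFFFFF'
  4F -> 'FFFF'
  7H -> 'HHHHHHH'
  9E -> 'EEEEEEEEE'

Decoded = FFFFFFFFFFFFHHHHHHHEEEEEEEEE


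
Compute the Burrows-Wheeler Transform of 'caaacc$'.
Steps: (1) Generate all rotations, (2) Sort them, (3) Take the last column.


Rotations (sorted):
  0: $caaacc -> last char: c
  1: aaacc$c -> last char: c
  2: aacc$ca -> last char: a
  3: acc$caa -> last char: a
  4: c$caaac -> last char: c
  5: caaacc$ -> last char: $
  6: cc$caaa -> last char: a


BWT = ccaac$a


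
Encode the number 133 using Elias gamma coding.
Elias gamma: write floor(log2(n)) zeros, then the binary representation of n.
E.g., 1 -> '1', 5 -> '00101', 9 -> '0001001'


num_bits = floor(log2(133)) + 1 = 8
leading_zeros = num_bits - 1 = 7
binary(133) = 10000101

Elias gamma(133) = '0000000' + '10000101' = 000000010000101 (15 bits)


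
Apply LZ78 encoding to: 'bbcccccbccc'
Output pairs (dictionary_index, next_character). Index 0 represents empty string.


LZ78 encoding steps:
Dictionary: {0: ''}
Step 1: w='' (idx 0), next='b' -> output (0, 'b'), add 'b' as idx 1
Step 2: w='b' (idx 1), next='c' -> output (1, 'c'), add 'bc' as idx 2
Step 3: w='' (idx 0), next='c' -> output (0, 'c'), add 'c' as idx 3
Step 4: w='c' (idx 3), next='c' -> output (3, 'c'), add 'cc' as idx 4
Step 5: w='c' (idx 3), next='b' -> output (3, 'b'), add 'cb' as idx 5
Step 6: w='cc' (idx 4), next='c' -> output (4, 'c'), add 'ccc' as idx 6


Encoded: [(0, 'b'), (1, 'c'), (0, 'c'), (3, 'c'), (3, 'b'), (4, 'c')]


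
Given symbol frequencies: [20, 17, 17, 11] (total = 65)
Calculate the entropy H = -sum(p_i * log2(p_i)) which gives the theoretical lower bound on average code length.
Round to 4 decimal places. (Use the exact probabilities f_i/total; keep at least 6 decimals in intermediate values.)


Per-symbol terms -p_i * log2(p_i) with p_i = f_i/65:
  p = 20/65 = 0.307692: log2(p) = -1.700440, -p*log2(p) = 0.523212
  p = 17/65 = 0.261538: log2(p) = -1.934905, -p*log2(p) = 0.506052
  p = 17/65 = 0.261538: log2(p) = -1.934905, -p*log2(p) = 0.506052
  p = 11/65 = 0.169231: log2(p) = -2.562936, -p*log2(p) = 0.433728
H = 0.523212 + 0.506052 + 0.506052 + 0.433728 = 1.969044

H = 1.969 bits/symbol


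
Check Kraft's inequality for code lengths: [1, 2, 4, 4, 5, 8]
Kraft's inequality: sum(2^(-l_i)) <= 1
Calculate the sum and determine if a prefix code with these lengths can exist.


Sum = 2^(-1) + 2^(-2) + 2^(-4) + 2^(-4) + 2^(-5) + 2^(-8)
    = 0.5 + 0.25 + 0.0625 + 0.0625 + 0.03125 + 0.00390625
    = 233/256 = 0.91015625
Since 0.91015625 <= 1, Kraft's inequality IS satisfied.
A prefix code with these lengths CAN exist.

Kraft sum = 0.91015625. Satisfied.


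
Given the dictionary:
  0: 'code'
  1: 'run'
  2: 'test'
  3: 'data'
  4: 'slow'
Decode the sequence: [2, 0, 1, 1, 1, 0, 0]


Look up each index in the dictionary:
  2 -> 'test'
  0 -> 'code'
  1 -> 'run'
  1 -> 'run'
  1 -> 'run'
  0 -> 'code'
  0 -> 'code'

Decoded: "test code run run run code code"


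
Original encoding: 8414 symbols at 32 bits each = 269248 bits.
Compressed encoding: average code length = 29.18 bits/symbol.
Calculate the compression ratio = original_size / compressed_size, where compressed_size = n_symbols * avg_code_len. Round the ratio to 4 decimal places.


original_size = n_symbols * orig_bits = 8414 * 32 = 269248 bits
compressed_size = n_symbols * avg_code_len = 8414 * 29.18 = 245520.52 bits
ratio = original_size / compressed_size = 269248 / 245520.52 = 1.0966

Compression ratio = 1.0966


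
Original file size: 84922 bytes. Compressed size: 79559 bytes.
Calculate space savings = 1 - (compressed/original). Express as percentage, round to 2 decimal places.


ratio = compressed/original = 79559/84922 = 0.936848
savings = 1 - ratio = 1 - 0.936848 = 0.063152
as a percentage: 0.063152 * 100 = 6.32%

Space savings = 1 - 79559/84922 = 6.32%


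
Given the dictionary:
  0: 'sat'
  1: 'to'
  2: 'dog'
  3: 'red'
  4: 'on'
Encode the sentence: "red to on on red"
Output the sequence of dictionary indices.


Look up each word in the dictionary:
  'red' -> 3
  'to' -> 1
  'on' -> 4
  'on' -> 4
  'red' -> 3

Encoded: [3, 1, 4, 4, 3]


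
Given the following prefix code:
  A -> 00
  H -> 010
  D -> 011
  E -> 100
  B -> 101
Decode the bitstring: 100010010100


Decoding step by step:
Bits 100 -> E
Bits 010 -> H
Bits 010 -> H
Bits 100 -> E


Decoded message: EHHE


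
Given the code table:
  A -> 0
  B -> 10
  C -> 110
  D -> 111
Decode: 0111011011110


Decoding:
0 -> A
111 -> D
0 -> A
110 -> C
111 -> D
10 -> B


Result: ADACDB


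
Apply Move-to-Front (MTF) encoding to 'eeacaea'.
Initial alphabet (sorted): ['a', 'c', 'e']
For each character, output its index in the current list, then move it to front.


MTF encoding:
'e': index 2 in ['a', 'c', 'e'] -> ['e', 'a', 'c']
'e': index 0 in ['e', 'a', 'c'] -> ['e', 'a', 'c']
'a': index 1 in ['e', 'a', 'c'] -> ['a', 'e', 'c']
'c': index 2 in ['a', 'e', 'c'] -> ['c', 'a', 'e']
'a': index 1 in ['c', 'a', 'e'] -> ['a', 'c', 'e']
'e': index 2 in ['a', 'c', 'e'] -> ['e', 'a', 'c']
'a': index 1 in ['e', 'a', 'c'] -> ['a', 'e', 'c']


Output: [2, 0, 1, 2, 1, 2, 1]


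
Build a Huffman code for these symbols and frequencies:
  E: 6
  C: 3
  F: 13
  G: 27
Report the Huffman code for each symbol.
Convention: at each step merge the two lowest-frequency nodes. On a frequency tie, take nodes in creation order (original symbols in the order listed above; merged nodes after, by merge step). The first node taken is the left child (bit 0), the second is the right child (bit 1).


Huffman tree construction:
Step 1: Merge C(3) + E(6) = 9
Step 2: Merge (C+E)(9) + F(13) = 22
Step 3: Merge ((C+E)+F)(22) + G(27) = 49
Read each symbol's code off the tree from the root (left child = 0, right child = 1).

Codes:
  E: 001 (length 3)
  C: 000 (length 3)
  F: 01 (length 2)
  G: 1 (length 1)
Average code length: 80/49 = 1.6327 bits/symbol


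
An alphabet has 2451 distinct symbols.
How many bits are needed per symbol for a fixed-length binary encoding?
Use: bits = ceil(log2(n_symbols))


log2(2451) = 11.2592
Bracket: 2^11 = 2048 < 2451 <= 2^12 = 4096
So ceil(log2(2451)) = 12

bits = ceil(log2(2451)) = ceil(11.2592) = 12 bits


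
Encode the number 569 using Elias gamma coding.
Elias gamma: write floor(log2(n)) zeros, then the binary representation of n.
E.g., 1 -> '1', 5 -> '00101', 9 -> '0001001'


num_bits = floor(log2(569)) + 1 = 10
leading_zeros = num_bits - 1 = 9
binary(569) = 1000111001

Elias gamma(569) = '000000000' + '1000111001' = 0000000001000111001 (19 bits)


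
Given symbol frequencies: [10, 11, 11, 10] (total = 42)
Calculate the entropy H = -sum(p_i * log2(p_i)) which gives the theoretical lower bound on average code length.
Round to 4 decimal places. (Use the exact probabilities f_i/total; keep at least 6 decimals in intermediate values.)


Per-symbol terms -p_i * log2(p_i) with p_i = f_i/42:
  p = 10/42 = 0.238095: log2(p) = -2.070389, -p*log2(p) = 0.492950
  p = 11/42 = 0.261905: log2(p) = -1.932886, -p*log2(p) = 0.506232
  p = 11/42 = 0.261905: log2(p) = -1.932886, -p*log2(p) = 0.506232
  p = 10/42 = 0.238095: log2(p) = -2.070389, -p*log2(p) = 0.492950
H = 0.492950 + 0.506232 + 0.506232 + 0.492950 = 1.998364

H = 1.9984 bits/symbol


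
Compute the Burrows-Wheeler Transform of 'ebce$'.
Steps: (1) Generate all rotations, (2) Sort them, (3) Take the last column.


Rotations (sorted):
  0: $ebce -> last char: e
  1: bce$e -> last char: e
  2: ce$eb -> last char: b
  3: e$ebc -> last char: c
  4: ebce$ -> last char: $


BWT = eebc$


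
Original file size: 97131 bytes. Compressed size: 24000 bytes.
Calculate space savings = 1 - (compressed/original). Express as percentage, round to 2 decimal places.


ratio = compressed/original = 24000/97131 = 0.247089
savings = 1 - ratio = 1 - 0.247089 = 0.752911
as a percentage: 0.752911 * 100 = 75.29%

Space savings = 1 - 24000/97131 = 75.29%


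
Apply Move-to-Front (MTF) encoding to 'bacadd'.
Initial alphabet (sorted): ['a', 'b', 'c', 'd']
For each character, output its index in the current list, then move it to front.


MTF encoding:
'b': index 1 in ['a', 'b', 'c', 'd'] -> ['b', 'a', 'c', 'd']
'a': index 1 in ['b', 'a', 'c', 'd'] -> ['a', 'b', 'c', 'd']
'c': index 2 in ['a', 'b', 'c', 'd'] -> ['c', 'a', 'b', 'd']
'a': index 1 in ['c', 'a', 'b', 'd'] -> ['a', 'c', 'b', 'd']
'd': index 3 in ['a', 'c', 'b', 'd'] -> ['d', 'a', 'c', 'b']
'd': index 0 in ['d', 'a', 'c', 'b'] -> ['d', 'a', 'c', 'b']


Output: [1, 1, 2, 1, 3, 0]


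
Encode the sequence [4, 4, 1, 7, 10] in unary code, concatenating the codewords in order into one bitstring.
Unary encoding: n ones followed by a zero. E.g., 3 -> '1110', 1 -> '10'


Encode each number as n ones followed by a terminating 0:
  4 -> 11110 (5 bits)
  4 -> 11110 (5 bits)
  1 -> 10 (2 bits)
  7 -> 11111110 (8 bits)
  10 -> 11111111110 (11 bits)
Total length = 5 + 5 + 2 + 8 + 11 = 31 bits.

Unary([4, 4, 1, 7, 10]) = 1111011110101111111011111111110 (31 bits)


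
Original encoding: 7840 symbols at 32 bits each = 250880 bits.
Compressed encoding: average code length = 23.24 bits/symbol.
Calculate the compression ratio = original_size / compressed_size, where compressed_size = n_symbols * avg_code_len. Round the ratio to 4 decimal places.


original_size = n_symbols * orig_bits = 7840 * 32 = 250880 bits
compressed_size = n_symbols * avg_code_len = 7840 * 23.24 = 182201.6 bits
ratio = original_size / compressed_size = 250880 / 182201.6 = 1.3769

Compression ratio = 1.3769


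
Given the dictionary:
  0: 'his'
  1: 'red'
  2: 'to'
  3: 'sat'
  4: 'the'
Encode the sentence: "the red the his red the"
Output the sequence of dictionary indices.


Look up each word in the dictionary:
  'the' -> 4
  'red' -> 1
  'the' -> 4
  'his' -> 0
  'red' -> 1
  'the' -> 4

Encoded: [4, 1, 4, 0, 1, 4]


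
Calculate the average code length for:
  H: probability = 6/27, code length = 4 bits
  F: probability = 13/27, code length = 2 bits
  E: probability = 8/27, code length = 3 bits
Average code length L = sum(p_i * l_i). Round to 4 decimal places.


Weighted contributions p_i * l_i:
  H: (6/27) * 4 = 24/27
  F: (13/27) * 2 = 26/27
  E: (8/27) * 3 = 24/27
Sum = (24 + 26 + 24)/27 = 74/27

L = 74/27 = 2.7407 bits/symbol


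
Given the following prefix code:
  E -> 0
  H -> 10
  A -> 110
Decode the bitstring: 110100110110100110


Decoding step by step:
Bits 110 -> A
Bits 10 -> H
Bits 0 -> E
Bits 110 -> A
Bits 110 -> A
Bits 10 -> H
Bits 0 -> E
Bits 110 -> A


Decoded message: AHEAAHEA


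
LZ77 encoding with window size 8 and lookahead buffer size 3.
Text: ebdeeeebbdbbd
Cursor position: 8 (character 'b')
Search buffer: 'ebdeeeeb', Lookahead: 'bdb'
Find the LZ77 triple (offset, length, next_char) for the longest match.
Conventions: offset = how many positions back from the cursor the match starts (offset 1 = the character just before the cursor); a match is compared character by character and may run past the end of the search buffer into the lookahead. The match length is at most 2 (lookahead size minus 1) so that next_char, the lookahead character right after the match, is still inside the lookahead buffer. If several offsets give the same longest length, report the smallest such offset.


Try each offset into the search buffer:
  offset=1 (pos 7, char 'b'): match length 1
  offset=2 (pos 6, char 'e'): match length 0
  offset=3 (pos 5, char 'e'): match length 0
  offset=4 (pos 4, char 'e'): match length 0
  offset=5 (pos 3, char 'e'): match length 0
  offset=6 (pos 2, char 'd'): match length 0
  offset=7 (pos 1, char 'b'): match length 2
  offset=8 (pos 0, char 'e'): match length 0
Longest match has length 2 at offset 7.
next_char = character at position 8 + 2 = 10 -> 'b'

Best match: offset=7, length=2 (matching 'bd' starting at position 1)
LZ77 triple: (7, 2, 'b')


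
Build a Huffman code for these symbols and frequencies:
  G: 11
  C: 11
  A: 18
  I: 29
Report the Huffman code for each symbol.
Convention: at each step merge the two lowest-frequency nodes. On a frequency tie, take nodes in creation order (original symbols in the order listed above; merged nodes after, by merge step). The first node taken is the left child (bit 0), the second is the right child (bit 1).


Huffman tree construction:
Step 1: Merge G(11) + C(11) = 22
Step 2: Merge A(18) + (G+C)(22) = 40
Step 3: Merge I(29) + (A+(G+C))(40) = 69
Read each symbol's code off the tree from the root (left child = 0, right child = 1).

Codes:
  G: 110 (length 3)
  C: 111 (length 3)
  A: 10 (length 2)
  I: 0 (length 1)
Average code length: 131/69 = 1.8986 bits/symbol


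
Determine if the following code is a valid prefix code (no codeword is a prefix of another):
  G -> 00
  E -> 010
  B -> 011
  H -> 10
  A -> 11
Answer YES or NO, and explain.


Checking each pair (does one codeword prefix another?):
  G='00' vs E='010': no prefix
  G='00' vs B='011': no prefix
  G='00' vs H='10': no prefix
  G='00' vs A='11': no prefix
  E='010' vs G='00': no prefix
  E='010' vs B='011': no prefix
  E='010' vs H='10': no prefix
  E='010' vs A='11': no prefix
  B='011' vs G='00': no prefix
  B='011' vs E='010': no prefix
  B='011' vs H='10': no prefix
  B='011' vs A='11': no prefix
  H='10' vs G='00': no prefix
  H='10' vs E='010': no prefix
  H='10' vs B='011': no prefix
  H='10' vs A='11': no prefix
  A='11' vs G='00': no prefix
  A='11' vs E='010': no prefix
  A='11' vs B='011': no prefix
  A='11' vs H='10': no prefix
No violation found over all pairs.

YES -- this is a valid prefix code. No codeword is a prefix of any other codeword.


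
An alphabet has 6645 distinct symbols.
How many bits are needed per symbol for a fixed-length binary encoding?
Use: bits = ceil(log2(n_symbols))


log2(6645) = 12.6981
Bracket: 2^12 = 4096 < 6645 <= 2^13 = 8192
So ceil(log2(6645)) = 13

bits = ceil(log2(6645)) = ceil(12.6981) = 13 bits


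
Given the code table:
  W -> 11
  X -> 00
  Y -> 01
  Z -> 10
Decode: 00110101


Decoding:
00 -> X
11 -> W
01 -> Y
01 -> Y


Result: XWYY


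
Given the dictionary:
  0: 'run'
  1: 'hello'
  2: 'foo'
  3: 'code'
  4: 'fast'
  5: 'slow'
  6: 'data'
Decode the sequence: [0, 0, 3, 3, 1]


Look up each index in the dictionary:
  0 -> 'run'
  0 -> 'run'
  3 -> 'code'
  3 -> 'code'
  1 -> 'hello'

Decoded: "run run code code hello"


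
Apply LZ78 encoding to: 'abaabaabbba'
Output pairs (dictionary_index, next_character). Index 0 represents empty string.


LZ78 encoding steps:
Dictionary: {0: ''}
Step 1: w='' (idx 0), next='a' -> output (0, 'a'), add 'a' as idx 1
Step 2: w='' (idx 0), next='b' -> output (0, 'b'), add 'b' as idx 2
Step 3: w='a' (idx 1), next='a' -> output (1, 'a'), add 'aa' as idx 3
Step 4: w='b' (idx 2), next='a' -> output (2, 'a'), add 'ba' as idx 4
Step 5: w='a' (idx 1), next='b' -> output (1, 'b'), add 'ab' as idx 5
Step 6: w='b' (idx 2), next='b' -> output (2, 'b'), add 'bb' as idx 6
Step 7: w='a' (idx 1), end of input -> output (1, '')


Encoded: [(0, 'a'), (0, 'b'), (1, 'a'), (2, 'a'), (1, 'b'), (2, 'b'), (1, '')]


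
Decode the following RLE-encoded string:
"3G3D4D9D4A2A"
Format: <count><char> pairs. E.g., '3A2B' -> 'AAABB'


Expanding each <count><char> pair:
  3G -> 'GGG'
  3D -> 'DDD'
  4D -> 'DDDD'
  9D -> 'DDDDDDDDD'
  4A -> 'AAAA'
  2A -> 'AA'

Decoded = GGGDDDDDDDDDDDDDDDDAAAAAA
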